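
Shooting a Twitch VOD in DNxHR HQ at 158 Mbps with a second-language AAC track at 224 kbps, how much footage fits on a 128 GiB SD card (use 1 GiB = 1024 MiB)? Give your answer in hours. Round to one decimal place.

Audio: 224 kbps = 0.224 Mbps.
Total bitrate: 158 + 0.224 = 158.224 Mbps.
Capacity: 128 GiB = 1,099,512 Mb.
Recording time: 1,099,512 / 158.224 = 6,949 s ≈ 1.93 hours.

1.9 hours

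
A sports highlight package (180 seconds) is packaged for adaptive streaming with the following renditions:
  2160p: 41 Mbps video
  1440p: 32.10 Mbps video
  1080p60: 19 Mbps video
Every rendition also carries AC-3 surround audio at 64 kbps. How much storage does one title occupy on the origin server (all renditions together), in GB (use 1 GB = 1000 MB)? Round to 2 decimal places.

Audio: 64 kbps = 0.064 Mbps.
Sum of rendition bitrates: (41+0.064) + (32.10+0.064) + (19+0.064) = 92.292 Mbps.
× 180 s = 16,613 Mb = 2,077 MB = 2.077 GB.

2.08 GB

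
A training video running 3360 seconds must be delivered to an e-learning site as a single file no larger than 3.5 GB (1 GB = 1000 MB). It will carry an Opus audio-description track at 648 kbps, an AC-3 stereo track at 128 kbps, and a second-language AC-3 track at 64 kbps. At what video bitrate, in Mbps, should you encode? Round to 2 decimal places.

Budget: 3.5 GB = 28000.0 Mb.
Total bitrate budget: 28000.0 Mb / 3360 s = 8.333 Mbps.
Audio total: 648 + 128 + 64 = 840 kbps = 0.840 Mbps.
Video: 8.333 − 0.840 = 7.493 Mbps.

7.49 Mbps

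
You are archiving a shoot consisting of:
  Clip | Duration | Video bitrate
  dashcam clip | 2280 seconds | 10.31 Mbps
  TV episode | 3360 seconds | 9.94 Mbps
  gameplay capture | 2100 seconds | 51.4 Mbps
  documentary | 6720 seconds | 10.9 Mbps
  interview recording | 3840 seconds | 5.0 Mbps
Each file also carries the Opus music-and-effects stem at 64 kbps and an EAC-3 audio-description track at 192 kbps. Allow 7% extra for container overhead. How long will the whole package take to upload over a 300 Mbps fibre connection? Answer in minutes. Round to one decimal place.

15.6 minutes

Audio total: 64 + 192 = 256 kbps = 0.256 Mbps.
dashcam clip: 10.566 Mbps × 2280 s × 1.07 = 25776.8 Mb
TV episode: 10.196 Mbps × 3360 s × 1.07 = 36656.7 Mb
gameplay capture: 51.656 Mbps × 2100 s × 1.07 = 116071.0 Mb
documentary: 11.156 Mbps × 6720 s × 1.07 = 80216.1 Mb
interview recording: 5.256 Mbps × 3840 s × 1.07 = 21595.9 Mb
Total: 280316.5 Mb = 35039.6 MB.
At 300 Mbps: 280316.5 / 300 = 934 s ≈ 15.6 minutes.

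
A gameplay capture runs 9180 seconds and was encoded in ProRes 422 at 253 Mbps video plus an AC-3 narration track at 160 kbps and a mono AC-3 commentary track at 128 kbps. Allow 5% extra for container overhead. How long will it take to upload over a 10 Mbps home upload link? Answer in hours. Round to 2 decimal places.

Audio total: 160 + 128 = 288 kbps = 0.288 Mbps.
Total bitrate: 253.288 Mbps.
File: 253.288 Mbps × 9180 s = 2325183.8 Mb.
With 5% container overhead: ×1.05. → 2441443.0 Mb.
At 10 Mbps: 2441443.0 / 10 = 244144.3 s ≈ 67.8 hours.

67.82 hours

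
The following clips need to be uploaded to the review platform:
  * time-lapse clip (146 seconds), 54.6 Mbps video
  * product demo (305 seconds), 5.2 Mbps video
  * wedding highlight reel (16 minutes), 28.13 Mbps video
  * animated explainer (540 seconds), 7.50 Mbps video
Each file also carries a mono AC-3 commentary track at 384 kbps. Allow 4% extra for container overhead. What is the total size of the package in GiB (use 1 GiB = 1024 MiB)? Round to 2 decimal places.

5.01 GiB

Audio: 384 kbps = 0.384 Mbps.
time-lapse clip: 54.984 Mbps × 146 s × 1.04 = 8348.8 Mb
product demo: 5.584 Mbps × 305 s × 1.04 = 1771.2 Mb
wedding highlight reel: 28.514 Mbps × 960 s × 1.04 = 28468.4 Mb
animated explainer: 7.884 Mbps × 540 s × 1.04 = 4427.7 Mb
Total: 43016.0 Mb = 5377.0 MB.
= 5.008 GiB.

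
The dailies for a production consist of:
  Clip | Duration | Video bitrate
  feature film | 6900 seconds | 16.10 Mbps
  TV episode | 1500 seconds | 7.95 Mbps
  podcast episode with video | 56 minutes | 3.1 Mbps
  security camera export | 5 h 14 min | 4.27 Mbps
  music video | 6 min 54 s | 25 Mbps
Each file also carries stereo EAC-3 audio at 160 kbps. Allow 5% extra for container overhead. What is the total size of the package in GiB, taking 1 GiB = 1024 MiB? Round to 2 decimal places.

Audio: 160 kbps = 0.160 Mbps.
feature film: 16.260 Mbps × 6900 s × 1.05 = 117803.7 Mb
TV episode: 8.110 Mbps × 1500 s × 1.05 = 12773.2 Mb
podcast episode with video: 3.260 Mbps × 3360 s × 1.05 = 11501.3 Mb
security camera export: 4.430 Mbps × 18840 s × 1.05 = 87634.3 Mb
music video: 25.160 Mbps × 414 s × 1.05 = 10937.1 Mb
Total: 240649.5 Mb = 30081.2 MB.
= 28.02 GiB.

28.02 GiB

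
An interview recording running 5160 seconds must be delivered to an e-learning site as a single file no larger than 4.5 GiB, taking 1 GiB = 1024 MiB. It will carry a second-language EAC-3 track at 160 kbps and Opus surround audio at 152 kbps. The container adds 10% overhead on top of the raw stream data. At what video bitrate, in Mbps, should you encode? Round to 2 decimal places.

6.50 Mbps

Budget: 4.5 GiB = 38654.7 Mb.
Stream payload after overhead: 38654.7 / 1.10 = 35140.6 Mb.
Total bitrate budget: 35140.6 Mb / 5160 s = 6.810 Mbps.
Audio total: 160 + 152 = 312 kbps = 0.312 Mbps.
Video: 6.810 − 0.312 = 6.498 Mbps.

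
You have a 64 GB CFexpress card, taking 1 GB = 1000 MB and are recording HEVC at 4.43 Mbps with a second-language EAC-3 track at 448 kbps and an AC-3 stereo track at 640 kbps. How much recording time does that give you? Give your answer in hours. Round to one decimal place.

25.8 hours

Audio total: 448 + 640 = 1088 kbps = 1.088 Mbps.
Total bitrate: 4.43 + 1.088 = 5.518 Mbps.
Capacity: 64 GB = 512,000 Mb.
Recording time: 512,000 / 5.518 = 92,787 s ≈ 25.8 hours.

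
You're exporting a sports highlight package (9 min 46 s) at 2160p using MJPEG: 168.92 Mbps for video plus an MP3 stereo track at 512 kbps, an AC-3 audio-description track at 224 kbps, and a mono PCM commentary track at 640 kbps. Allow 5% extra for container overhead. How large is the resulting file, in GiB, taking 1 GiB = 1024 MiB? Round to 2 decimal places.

12.20 GiB

9 min 46 s = 586 s
Audio total: 512 + 224 + 640 = 1376 kbps = 1.376 Mbps.
Total bitrate: 168.92 + 1.376 = 170.296 Mbps.
Stream data: 170.296 Mbps × 586 s = 99793.5 Mb.
With 5% container overhead: ×1.05.
104,783 Mb = 13,097,891,100 bytes ÷ 1,073,741,824 = 12.20 GiB.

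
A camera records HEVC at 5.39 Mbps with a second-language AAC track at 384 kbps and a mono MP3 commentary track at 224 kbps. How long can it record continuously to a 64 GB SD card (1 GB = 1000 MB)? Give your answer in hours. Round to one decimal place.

23.7 hours

Audio total: 384 + 224 = 608 kbps = 0.608 Mbps.
Total bitrate: 5.39 + 0.608 = 5.998 Mbps.
Capacity: 64 GB = 512,000 Mb.
Recording time: 512,000 / 5.998 = 85,362 s ≈ 23.7 hours.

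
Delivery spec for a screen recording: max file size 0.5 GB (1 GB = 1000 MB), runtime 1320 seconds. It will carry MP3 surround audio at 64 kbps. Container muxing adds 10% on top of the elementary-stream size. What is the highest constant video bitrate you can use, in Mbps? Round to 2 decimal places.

Budget: 0.5 GB = 4000.0 Mb.
Stream payload after overhead: 4000.0 / 1.10 = 3636.4 Mb.
Total bitrate budget: 3636.4 Mb / 1320 s = 2.755 Mbps.
Audio: 64 kbps = 0.064 Mbps.
Video: 2.755 − 0.064 = 2.691 Mbps.

2.69 Mbps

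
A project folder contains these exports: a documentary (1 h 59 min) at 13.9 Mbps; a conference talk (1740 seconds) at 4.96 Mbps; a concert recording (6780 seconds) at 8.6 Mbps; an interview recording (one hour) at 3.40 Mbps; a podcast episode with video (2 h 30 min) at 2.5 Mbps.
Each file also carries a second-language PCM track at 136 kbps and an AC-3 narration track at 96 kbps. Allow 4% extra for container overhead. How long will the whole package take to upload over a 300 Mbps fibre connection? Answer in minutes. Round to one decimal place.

Audio total: 136 + 96 = 232 kbps = 0.232 Mbps.
documentary: 14.132 Mbps × 7140 s × 1.04 = 104938.6 Mb
conference talk: 5.192 Mbps × 1740 s × 1.04 = 9395.4 Mb
concert recording: 8.832 Mbps × 6780 s × 1.04 = 62276.2 Mb
interview recording: 3.632 Mbps × 3600 s × 1.04 = 13598.2 Mb
podcast episode with video: 2.732 Mbps × 9000 s × 1.04 = 25571.5 Mb
Total: 215779.9 Mb = 26972.5 MB.
At 300 Mbps: 215779.9 / 300 = 719 s ≈ 12 minutes.

12.0 minutes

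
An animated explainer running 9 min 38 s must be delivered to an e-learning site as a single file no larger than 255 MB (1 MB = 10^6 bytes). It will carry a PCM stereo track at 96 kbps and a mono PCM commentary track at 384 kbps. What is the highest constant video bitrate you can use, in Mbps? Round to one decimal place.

3.0 Mbps

Budget: 255 MB = 2040.0 Mb.
9 min 38 s = 578 s
Total bitrate budget: 2040.0 Mb / 578 s = 3.529 Mbps.
Audio total: 96 + 384 = 480 kbps = 0.480 Mbps.
Video: 3.529 − 0.480 = 3.049 Mbps.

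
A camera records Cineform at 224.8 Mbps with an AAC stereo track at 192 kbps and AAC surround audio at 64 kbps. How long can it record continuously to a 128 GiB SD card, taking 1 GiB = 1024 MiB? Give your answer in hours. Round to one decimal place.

1.4 hours

Audio total: 192 + 64 = 256 kbps = 0.256 Mbps.
Total bitrate: 224.8 + 0.256 = 225.056 Mbps.
Capacity: 128 GiB = 1,099,512 Mb.
Recording time: 1,099,512 / 225.056 = 4,886 s ≈ 1.36 hours.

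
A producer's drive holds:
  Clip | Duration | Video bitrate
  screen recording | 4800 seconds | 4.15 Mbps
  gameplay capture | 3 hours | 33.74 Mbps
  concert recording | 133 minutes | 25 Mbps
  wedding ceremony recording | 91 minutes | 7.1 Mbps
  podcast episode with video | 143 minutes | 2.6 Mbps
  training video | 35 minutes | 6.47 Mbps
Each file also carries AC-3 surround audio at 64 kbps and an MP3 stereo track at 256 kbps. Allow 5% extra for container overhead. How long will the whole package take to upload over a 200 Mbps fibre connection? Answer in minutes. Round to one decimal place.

Audio total: 64 + 256 = 320 kbps = 0.320 Mbps.
screen recording: 4.470 Mbps × 4800 s × 1.05 = 22528.8 Mb
gameplay capture: 34.060 Mbps × 10800 s × 1.05 = 386240.4 Mb
concert recording: 25.320 Mbps × 7980 s × 1.05 = 212156.3 Mb
wedding ceremony recording: 7.420 Mbps × 5460 s × 1.05 = 42538.9 Mb
podcast episode with video: 2.920 Mbps × 8580 s × 1.05 = 26306.3 Mb
training video: 6.790 Mbps × 2100 s × 1.05 = 14972.0 Mb
Total: 704742.6 Mb = 88092.8 MB.
At 200 Mbps: 704742.6 / 200 = 3524 s ≈ 58.7 minutes.

58.7 minutes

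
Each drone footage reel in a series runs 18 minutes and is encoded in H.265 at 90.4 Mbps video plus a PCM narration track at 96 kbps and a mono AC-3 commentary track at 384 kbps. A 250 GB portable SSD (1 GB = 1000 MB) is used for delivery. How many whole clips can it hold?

18 min = 1080 s
Audio total: 96 + 384 = 480 kbps = 0.480 Mbps.
Total bitrate: 90.880 Mbps.
Per item: 90.880 Mbps × 1080 s = 98,150 Mb = 12,269 MB.
Capacity: 250 GB = 2,000,000 Mb; 20.38 items → 20 complete.

20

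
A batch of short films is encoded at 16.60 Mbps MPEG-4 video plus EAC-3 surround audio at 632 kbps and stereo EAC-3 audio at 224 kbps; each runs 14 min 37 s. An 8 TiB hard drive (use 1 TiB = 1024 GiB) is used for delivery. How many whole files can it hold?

4596

14 min 37 s = 877 s
Audio total: 632 + 224 = 856 kbps = 0.856 Mbps.
Total bitrate: 17.456 Mbps.
Per item: 17.456 Mbps × 877 s = 15,309 Mb = 1,914 MB.
Capacity: 8 TiB = 70,368,744 Mb; 4596.59 items → 4596 complete.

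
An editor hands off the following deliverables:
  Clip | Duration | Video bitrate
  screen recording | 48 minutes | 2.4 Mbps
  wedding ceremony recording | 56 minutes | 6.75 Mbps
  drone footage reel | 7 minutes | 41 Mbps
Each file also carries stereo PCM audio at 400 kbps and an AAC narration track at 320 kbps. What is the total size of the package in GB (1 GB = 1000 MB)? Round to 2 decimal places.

Audio total: 400 + 320 = 720 kbps = 0.720 Mbps.
screen recording: 3.120 Mbps × 2880 s = 8985.6 Mb
wedding ceremony recording: 7.470 Mbps × 3360 s = 25099.2 Mb
drone footage reel: 41.720 Mbps × 420 s = 17522.4 Mb
Total: 51607.2 Mb = 6450.9 MB.
= 6.451 GB.

6.45 GB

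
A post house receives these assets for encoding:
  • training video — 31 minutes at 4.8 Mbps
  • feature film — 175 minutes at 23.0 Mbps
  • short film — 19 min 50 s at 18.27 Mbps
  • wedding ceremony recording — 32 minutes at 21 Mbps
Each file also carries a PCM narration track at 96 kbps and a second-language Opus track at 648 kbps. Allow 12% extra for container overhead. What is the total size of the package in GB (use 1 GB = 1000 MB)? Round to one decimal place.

Audio total: 96 + 648 = 744 kbps = 0.744 Mbps.
training video: 5.544 Mbps × 1860 s × 1.12 = 11549.3 Mb
feature film: 23.744 Mbps × 10500 s × 1.12 = 279229.4 Mb
short film: 19.014 Mbps × 1190 s × 1.12 = 25341.9 Mb
wedding ceremony recording: 21.744 Mbps × 1920 s × 1.12 = 46758.3 Mb
Total: 362878.9 Mb = 45359.9 MB.
= 45.36 GB.

45.4 GB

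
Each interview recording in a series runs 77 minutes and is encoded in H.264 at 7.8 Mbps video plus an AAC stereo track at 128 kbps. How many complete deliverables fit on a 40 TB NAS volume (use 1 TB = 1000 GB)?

8736

77 min = 4620 s
Audio: 128 kbps = 0.128 Mbps.
Total bitrate: 7.928 Mbps.
Per item: 7.928 Mbps × 4620 s = 36,627 Mb = 4,578 MB.
Capacity: 40 TB = 320,000,000 Mb; 8736.64 items → 8736 complete.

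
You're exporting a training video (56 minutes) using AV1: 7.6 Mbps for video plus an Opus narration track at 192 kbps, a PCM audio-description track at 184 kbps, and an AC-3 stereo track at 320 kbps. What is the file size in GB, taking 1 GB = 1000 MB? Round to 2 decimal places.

3.48 GB

56 min = 3360 s
Audio total: 192 + 184 + 320 = 696 kbps = 0.696 Mbps.
Total bitrate: 7.6 + 0.696 = 8.296 Mbps.
Stream data: 8.296 Mbps × 3360 s = 27874.6 Mb.
27,875 Mb ÷ 8 = 3,484 MB → 3.484 GB.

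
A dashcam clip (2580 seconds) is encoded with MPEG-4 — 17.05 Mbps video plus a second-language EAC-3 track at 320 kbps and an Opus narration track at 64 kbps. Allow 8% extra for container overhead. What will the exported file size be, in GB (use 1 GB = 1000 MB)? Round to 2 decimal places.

6.07 GB

Audio total: 320 + 64 = 384 kbps = 0.384 Mbps.
Total bitrate: 17.05 + 0.384 = 17.434 Mbps.
Stream data: 17.434 Mbps × 2580 s = 44979.7 Mb.
With 8% container overhead: ×1.08.
48,578 Mb ÷ 8 = 6,072 MB → 6.072 GB.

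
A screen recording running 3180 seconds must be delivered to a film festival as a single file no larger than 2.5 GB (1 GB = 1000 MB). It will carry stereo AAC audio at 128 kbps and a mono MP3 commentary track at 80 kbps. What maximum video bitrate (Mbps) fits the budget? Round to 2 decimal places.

Budget: 2.5 GB = 20000.0 Mb.
Total bitrate budget: 20000.0 Mb / 3180 s = 6.289 Mbps.
Audio total: 128 + 80 = 208 kbps = 0.208 Mbps.
Video: 6.289 − 0.208 = 6.081 Mbps.

6.08 Mbps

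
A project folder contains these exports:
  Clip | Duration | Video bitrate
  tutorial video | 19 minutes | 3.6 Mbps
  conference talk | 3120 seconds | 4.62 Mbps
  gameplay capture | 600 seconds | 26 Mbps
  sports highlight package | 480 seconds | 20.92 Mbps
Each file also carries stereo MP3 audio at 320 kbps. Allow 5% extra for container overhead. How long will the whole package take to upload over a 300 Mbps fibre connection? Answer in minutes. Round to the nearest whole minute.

Audio: 320 kbps = 0.320 Mbps.
tutorial video: 3.920 Mbps × 1140 s × 1.05 = 4692.2 Mb
conference talk: 4.940 Mbps × 3120 s × 1.05 = 16183.4 Mb
gameplay capture: 26.320 Mbps × 600 s × 1.05 = 16581.6 Mb
sports highlight package: 21.240 Mbps × 480 s × 1.05 = 10705.0 Mb
Total: 48162.2 Mb = 6020.3 MB.
At 300 Mbps: 48162.2 / 300 = 161 s ≈ 2.68 minutes.

3 minutes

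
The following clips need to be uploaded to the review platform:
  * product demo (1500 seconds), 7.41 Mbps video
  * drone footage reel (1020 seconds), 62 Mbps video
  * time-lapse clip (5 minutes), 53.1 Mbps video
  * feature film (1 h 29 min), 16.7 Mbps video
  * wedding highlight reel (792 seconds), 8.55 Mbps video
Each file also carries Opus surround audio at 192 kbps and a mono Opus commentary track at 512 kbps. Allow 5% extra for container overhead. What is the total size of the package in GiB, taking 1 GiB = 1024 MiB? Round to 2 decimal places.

Audio total: 192 + 512 = 704 kbps = 0.704 Mbps.
product demo: 8.114 Mbps × 1500 s × 1.05 = 12779.5 Mb
drone footage reel: 62.704 Mbps × 1020 s × 1.05 = 67156.0 Mb
time-lapse clip: 53.804 Mbps × 300 s × 1.05 = 16948.3 Mb
feature film: 17.404 Mbps × 5340 s × 1.05 = 97584.2 Mb
wedding highlight reel: 9.254 Mbps × 792 s × 1.05 = 7695.6 Mb
Total: 202163.6 Mb = 25270.5 MB.
= 23.53 GiB.

23.53 GiB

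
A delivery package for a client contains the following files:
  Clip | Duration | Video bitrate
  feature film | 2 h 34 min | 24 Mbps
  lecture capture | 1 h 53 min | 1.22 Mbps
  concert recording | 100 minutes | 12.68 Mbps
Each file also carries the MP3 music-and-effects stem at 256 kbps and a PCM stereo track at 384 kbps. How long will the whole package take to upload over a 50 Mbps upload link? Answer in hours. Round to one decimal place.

1.8 hours

Audio total: 256 + 384 = 640 kbps = 0.640 Mbps.
feature film: 24.640 Mbps × 9240 s = 227673.6 Mb
lecture capture: 1.860 Mbps × 6780 s = 12610.8 Mb
concert recording: 13.320 Mbps × 6000 s = 79920.0 Mb
Total: 320204.4 Mb = 40025.6 MB.
At 50 Mbps: 320204.4 / 50 = 6404 s ≈ 1.78 hours.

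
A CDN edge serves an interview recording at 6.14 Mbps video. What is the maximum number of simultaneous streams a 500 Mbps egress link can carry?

500 Mbps = 500.0 Mbps; 500.0 / 6.140 = 81.43 → 81 viewers.

81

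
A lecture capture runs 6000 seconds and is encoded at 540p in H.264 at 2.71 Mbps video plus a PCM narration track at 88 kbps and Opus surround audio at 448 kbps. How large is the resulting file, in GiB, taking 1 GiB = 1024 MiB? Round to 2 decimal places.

Audio total: 88 + 448 = 536 kbps = 0.536 Mbps.
Total bitrate: 2.71 + 0.536 = 3.246 Mbps.
Stream data: 3.246 Mbps × 6000 s = 19476.0 Mb.
19,476 Mb = 2,434,500,000 bytes ÷ 1,073,741,824 = 2.267 GiB.

2.27 GiB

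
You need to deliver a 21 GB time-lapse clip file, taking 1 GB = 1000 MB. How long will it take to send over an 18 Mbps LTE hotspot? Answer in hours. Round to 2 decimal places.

File: 21 GB = 168000.0 Mb.
At 18 Mbps: 168000.0 / 18 = 9333.3 s ≈ 2.59 hours.

2.59 hours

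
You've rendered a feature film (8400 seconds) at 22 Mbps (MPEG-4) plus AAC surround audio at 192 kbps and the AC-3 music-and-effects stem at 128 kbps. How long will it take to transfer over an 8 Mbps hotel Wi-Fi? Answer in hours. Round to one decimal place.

6.5 hours

Audio total: 192 + 128 = 320 kbps = 0.320 Mbps.
Total bitrate: 22.320 Mbps.
File: 22.320 Mbps × 8400 s = 187488.0 Mb.
At 8 Mbps: 187488.0 / 8 = 23436.0 s ≈ 6.51 hours.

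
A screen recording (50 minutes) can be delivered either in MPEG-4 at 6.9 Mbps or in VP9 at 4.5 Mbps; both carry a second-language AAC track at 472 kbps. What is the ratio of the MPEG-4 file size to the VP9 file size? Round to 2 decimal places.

1.48

50 min = 3000 s
Audio: 472 kbps = 0.472 Mbps.
MPEG-4: 7.372 Mbps × 3000 s = 22116.0 Mb = 2.764 GB.
VP9: 4.972 Mbps × 3000 s = 14916.0 Mb = 1.865 GB.
Ratio: 2.764 / 1.865 = 1.483.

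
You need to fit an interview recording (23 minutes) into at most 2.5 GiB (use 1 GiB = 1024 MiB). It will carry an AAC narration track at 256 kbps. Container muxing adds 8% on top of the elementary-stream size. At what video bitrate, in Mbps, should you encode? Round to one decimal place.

14.2 Mbps

Budget: 2.5 GiB = 21474.8 Mb.
Stream payload after overhead: 21474.8 / 1.08 = 19884.1 Mb.
23 min = 1380 s
Total bitrate budget: 19884.1 Mb / 1380 s = 14.409 Mbps.
Audio: 256 kbps = 0.256 Mbps.
Video: 14.409 − 0.256 = 14.153 Mbps.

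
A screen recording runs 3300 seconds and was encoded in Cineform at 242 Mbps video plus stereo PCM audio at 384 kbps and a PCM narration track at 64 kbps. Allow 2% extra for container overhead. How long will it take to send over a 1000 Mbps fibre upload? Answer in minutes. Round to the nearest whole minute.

Audio total: 384 + 64 = 448 kbps = 0.448 Mbps.
Total bitrate: 242.448 Mbps.
File: 242.448 Mbps × 3300 s = 800078.4 Mb.
With 2% container overhead: ×1.02. → 816080.0 Mb.
At 1000 Mbps: 816080.0 / 1000 = 816.1 s ≈ 13.6 minutes.

14 minutes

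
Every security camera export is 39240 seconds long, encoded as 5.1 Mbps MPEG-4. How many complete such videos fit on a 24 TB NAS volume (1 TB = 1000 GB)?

Per item: 5.100 Mbps × 39240 s = 200,124 Mb = 25,016 MB.
Capacity: 24 TB = 192,000,000 Mb; 959.41 items → 959 complete.

959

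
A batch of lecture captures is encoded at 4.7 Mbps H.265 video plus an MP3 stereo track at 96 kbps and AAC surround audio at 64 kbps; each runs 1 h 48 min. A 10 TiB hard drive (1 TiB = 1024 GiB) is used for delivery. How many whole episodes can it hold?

1 h 48 min = 108 min = 6480 s
Audio total: 96 + 64 = 160 kbps = 0.160 Mbps.
Total bitrate: 4.860 Mbps.
Per item: 4.860 Mbps × 6480 s = 31,493 Mb = 3,937 MB.
Capacity: 10 TiB = 87,960,930 Mb; 2793.05 items → 2793 complete.

2793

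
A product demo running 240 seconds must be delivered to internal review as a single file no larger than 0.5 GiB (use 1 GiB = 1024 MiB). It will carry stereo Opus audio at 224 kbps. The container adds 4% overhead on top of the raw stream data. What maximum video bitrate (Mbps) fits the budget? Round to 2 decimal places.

16.98 Mbps

Budget: 0.5 GiB = 4295.0 Mb.
Stream payload after overhead: 4295.0 / 1.04 = 4129.8 Mb.
Total bitrate budget: 4129.8 Mb / 240 s = 17.207 Mbps.
Audio: 224 kbps = 0.224 Mbps.
Video: 17.207 − 0.224 = 16.983 Mbps.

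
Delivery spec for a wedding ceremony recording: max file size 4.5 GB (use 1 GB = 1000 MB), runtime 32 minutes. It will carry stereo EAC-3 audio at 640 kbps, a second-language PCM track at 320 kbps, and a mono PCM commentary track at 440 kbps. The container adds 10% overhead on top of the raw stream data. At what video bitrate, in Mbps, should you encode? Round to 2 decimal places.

15.65 Mbps

Budget: 4.5 GB = 36000.0 Mb.
Stream payload after overhead: 36000.0 / 1.10 = 32727.3 Mb.
32 min = 1920 s
Total bitrate budget: 32727.3 Mb / 1920 s = 17.045 Mbps.
Audio total: 640 + 320 + 440 = 1400 kbps = 1.400 Mbps.
Video: 17.045 − 1.400 = 15.645 Mbps.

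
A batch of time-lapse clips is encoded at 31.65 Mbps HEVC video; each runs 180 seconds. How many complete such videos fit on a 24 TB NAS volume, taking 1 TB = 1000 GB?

33701

Per item: 31.650 Mbps × 180 s = 5,697 Mb = 712.1 MB.
Capacity: 24 TB = 192,000,000 Mb; 33701.95 items → 33701 complete.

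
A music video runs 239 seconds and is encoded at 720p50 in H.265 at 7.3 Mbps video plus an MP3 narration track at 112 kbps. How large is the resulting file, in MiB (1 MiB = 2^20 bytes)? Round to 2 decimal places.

Audio: 112 kbps = 0.112 Mbps.
Total bitrate: 7.3 + 0.112 = 7.412 Mbps.
Stream data: 7.412 Mbps × 239 s = 1771.5 Mb.
1,771 Mb = 221,433,500 bytes ÷ 1,048,576 = 211.2 MiB.

211.18 MiB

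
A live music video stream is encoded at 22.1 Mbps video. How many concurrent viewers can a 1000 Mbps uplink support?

1000 Mbps = 1,000 Mbps; 1,000 / 22.100 = 45.25 → 45 viewers.

45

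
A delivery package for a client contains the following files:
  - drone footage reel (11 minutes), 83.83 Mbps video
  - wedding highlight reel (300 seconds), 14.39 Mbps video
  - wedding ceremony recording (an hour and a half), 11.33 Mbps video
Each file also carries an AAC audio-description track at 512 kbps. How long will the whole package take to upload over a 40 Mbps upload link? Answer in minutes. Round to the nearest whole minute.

52 minutes

Audio: 512 kbps = 0.512 Mbps.
drone footage reel: 84.342 Mbps × 660 s = 55665.7 Mb
wedding highlight reel: 14.902 Mbps × 300 s = 4470.6 Mb
wedding ceremony recording: 11.842 Mbps × 5400 s = 63946.8 Mb
Total: 124083.1 Mb = 15510.4 MB.
At 40 Mbps: 124083.1 / 40 = 3102 s ≈ 51.7 minutes.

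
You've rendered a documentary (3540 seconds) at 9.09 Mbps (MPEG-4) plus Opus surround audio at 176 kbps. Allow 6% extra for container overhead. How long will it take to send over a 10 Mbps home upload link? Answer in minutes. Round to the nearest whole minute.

Audio: 176 kbps = 0.176 Mbps.
Total bitrate: 9.266 Mbps.
File: 9.266 Mbps × 3540 s = 32801.6 Mb.
With 6% container overhead: ×1.06. → 34769.7 Mb.
At 10 Mbps: 34769.7 / 10 = 3477.0 s ≈ 57.9 minutes.

58 minutes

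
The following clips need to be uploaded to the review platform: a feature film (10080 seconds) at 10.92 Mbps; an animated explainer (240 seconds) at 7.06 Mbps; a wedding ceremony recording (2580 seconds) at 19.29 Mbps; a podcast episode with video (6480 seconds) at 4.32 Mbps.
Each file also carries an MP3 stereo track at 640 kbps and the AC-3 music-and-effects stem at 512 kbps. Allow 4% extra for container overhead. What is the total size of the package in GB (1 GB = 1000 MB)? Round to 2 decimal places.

27.54 GB

Audio total: 640 + 512 = 1152 kbps = 1.152 Mbps.
feature film: 12.072 Mbps × 10080 s × 1.04 = 126553.2 Mb
animated explainer: 8.212 Mbps × 240 s × 1.04 = 2049.7 Mb
wedding ceremony recording: 20.442 Mbps × 2580 s × 1.04 = 54850.0 Mb
podcast episode with video: 5.472 Mbps × 6480 s × 1.04 = 36876.9 Mb
Total: 220329.8 Mb = 27541.2 MB.
= 27.54 GB.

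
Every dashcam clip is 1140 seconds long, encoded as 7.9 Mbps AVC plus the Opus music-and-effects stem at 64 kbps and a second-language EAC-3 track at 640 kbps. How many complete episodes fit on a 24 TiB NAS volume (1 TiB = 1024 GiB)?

21522

Audio total: 64 + 640 = 704 kbps = 0.704 Mbps.
Total bitrate: 8.604 Mbps.
Per item: 8.604 Mbps × 1140 s = 9,809 Mb = 1,226 MB.
Capacity: 24 TiB = 211,106,233 Mb; 21522.65 items → 21522 complete.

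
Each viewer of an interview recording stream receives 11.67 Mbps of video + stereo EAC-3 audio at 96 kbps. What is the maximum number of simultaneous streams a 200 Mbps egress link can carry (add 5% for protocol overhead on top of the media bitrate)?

Audio: 96 kbps = 0.096 Mbps.
Per-viewer media rate: 11.766 Mbps.
On the wire with 5% overhead: 12.354 Mbps.
200 Mbps = 200.0 Mbps; 200.0 / 12.354 = 16.19 → 16 viewers.

16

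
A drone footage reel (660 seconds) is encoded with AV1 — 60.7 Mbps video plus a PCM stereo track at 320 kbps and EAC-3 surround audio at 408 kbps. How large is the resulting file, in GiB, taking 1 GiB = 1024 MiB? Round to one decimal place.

4.7 GiB

Audio total: 320 + 408 = 728 kbps = 0.728 Mbps.
Total bitrate: 60.7 + 0.728 = 61.428 Mbps.
Stream data: 61.428 Mbps × 660 s = 40542.5 Mb.
40,542 Mb = 5,067,810,000 bytes ÷ 1,073,741,824 = 4.720 GiB.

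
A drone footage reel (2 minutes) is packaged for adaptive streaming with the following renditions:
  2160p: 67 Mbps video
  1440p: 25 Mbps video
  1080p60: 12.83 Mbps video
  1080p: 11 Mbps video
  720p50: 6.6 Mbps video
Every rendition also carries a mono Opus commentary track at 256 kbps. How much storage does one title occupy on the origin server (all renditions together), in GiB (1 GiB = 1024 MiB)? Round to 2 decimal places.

2 min = 120 s
Audio: 256 kbps = 0.256 Mbps.
Sum of rendition bitrates: (67+0.256) + (25+0.256) + (12.83+0.256) + (11+0.256) + (6.6+0.256) = 123.710 Mbps.
× 120 s = 14,845 Mb = 1,856 MB = 1.728 GiB.

1.73 GiB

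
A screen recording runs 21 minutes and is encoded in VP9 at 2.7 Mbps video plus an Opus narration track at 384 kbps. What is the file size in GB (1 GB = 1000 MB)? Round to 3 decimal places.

21 min = 1260 s
Audio: 384 kbps = 0.384 Mbps.
Total bitrate: 2.7 + 0.384 = 3.084 Mbps.
Stream data: 3.084 Mbps × 1260 s = 3885.8 Mb.
3,886 Mb ÷ 8 = 485.7 MB → 0.4857 GB.

0.486 GB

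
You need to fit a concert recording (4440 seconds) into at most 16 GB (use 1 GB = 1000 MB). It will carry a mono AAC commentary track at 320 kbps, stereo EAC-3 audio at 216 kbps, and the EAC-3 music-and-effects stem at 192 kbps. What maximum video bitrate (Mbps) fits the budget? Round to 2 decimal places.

Budget: 16 GB = 128000.0 Mb.
Total bitrate budget: 128000.0 Mb / 4440 s = 28.829 Mbps.
Audio total: 320 + 216 + 192 = 728 kbps = 0.728 Mbps.
Video: 28.829 − 0.728 = 28.101 Mbps.

28.10 Mbps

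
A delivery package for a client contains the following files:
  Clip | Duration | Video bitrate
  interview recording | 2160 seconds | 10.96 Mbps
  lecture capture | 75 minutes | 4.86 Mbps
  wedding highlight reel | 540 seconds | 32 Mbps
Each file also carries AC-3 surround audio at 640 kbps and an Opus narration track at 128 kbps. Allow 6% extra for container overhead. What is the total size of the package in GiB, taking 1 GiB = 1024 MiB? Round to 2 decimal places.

8.43 GiB

Audio total: 640 + 128 = 768 kbps = 0.768 Mbps.
interview recording: 11.728 Mbps × 2160 s × 1.06 = 26852.4 Mb
lecture capture: 5.628 Mbps × 4500 s × 1.06 = 26845.6 Mb
wedding highlight reel: 32.768 Mbps × 540 s × 1.06 = 18756.4 Mb
Total: 72454.4 Mb = 9056.8 MB.
= 8.435 GiB.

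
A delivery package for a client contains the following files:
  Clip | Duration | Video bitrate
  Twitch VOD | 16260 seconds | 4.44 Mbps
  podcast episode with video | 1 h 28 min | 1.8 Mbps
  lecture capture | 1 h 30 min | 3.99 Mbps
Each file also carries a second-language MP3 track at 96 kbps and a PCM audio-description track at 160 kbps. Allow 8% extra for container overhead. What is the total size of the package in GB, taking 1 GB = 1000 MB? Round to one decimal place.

14.9 GB

Audio total: 96 + 160 = 256 kbps = 0.256 Mbps.
Twitch VOD: 4.696 Mbps × 16260 s × 1.08 = 82465.5 Mb
podcast episode with video: 2.056 Mbps × 5280 s × 1.08 = 11724.1 Mb
lecture capture: 4.246 Mbps × 5400 s × 1.08 = 24762.7 Mb
Total: 118952.3 Mb = 14869.0 MB.
= 14.87 GB.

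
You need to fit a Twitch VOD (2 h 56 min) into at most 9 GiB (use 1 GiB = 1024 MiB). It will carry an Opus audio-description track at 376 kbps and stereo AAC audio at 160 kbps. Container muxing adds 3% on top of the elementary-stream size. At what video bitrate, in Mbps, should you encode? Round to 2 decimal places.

6.57 Mbps

Budget: 9 GiB = 77309.4 Mb.
Stream payload after overhead: 77309.4 / 1.03 = 75057.7 Mb.
2 h 56 min = 176 min = 10560 s
Total bitrate budget: 75057.7 Mb / 10560 s = 7.108 Mbps.
Audio total: 376 + 160 = 536 kbps = 0.536 Mbps.
Video: 7.108 − 0.536 = 6.572 Mbps.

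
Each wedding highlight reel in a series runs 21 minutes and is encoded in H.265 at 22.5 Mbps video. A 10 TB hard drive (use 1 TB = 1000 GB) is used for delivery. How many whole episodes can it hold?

21 min = 1260 s
Per item: 22.500 Mbps × 1260 s = 28,350 Mb = 3,544 MB.
Capacity: 10 TB = 80,000,000 Mb; 2821.87 items → 2821 complete.

2821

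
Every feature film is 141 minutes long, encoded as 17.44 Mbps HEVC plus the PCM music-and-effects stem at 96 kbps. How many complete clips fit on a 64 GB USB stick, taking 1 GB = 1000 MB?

3

141 min = 8460 s
Audio: 96 kbps = 0.096 Mbps.
Total bitrate: 17.536 Mbps.
Per item: 17.536 Mbps × 8460 s = 148,355 Mb = 18,544 MB.
Capacity: 64 GB = 512,000 Mb; 3.45 items → 3 complete.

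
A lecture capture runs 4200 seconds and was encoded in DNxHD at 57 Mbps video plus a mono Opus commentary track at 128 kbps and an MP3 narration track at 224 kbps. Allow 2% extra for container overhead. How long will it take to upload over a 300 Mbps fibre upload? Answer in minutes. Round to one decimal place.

13.6 minutes

Audio total: 128 + 224 = 352 kbps = 0.352 Mbps.
Total bitrate: 57.352 Mbps.
File: 57.352 Mbps × 4200 s = 240878.4 Mb.
With 2% container overhead: ×1.02. → 245696.0 Mb.
At 300 Mbps: 245696.0 / 300 = 819.0 s ≈ 13.6 minutes.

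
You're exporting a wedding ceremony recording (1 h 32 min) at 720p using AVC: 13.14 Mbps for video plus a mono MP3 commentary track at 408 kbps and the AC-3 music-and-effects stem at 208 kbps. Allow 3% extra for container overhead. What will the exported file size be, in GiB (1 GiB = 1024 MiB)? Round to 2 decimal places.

1 h 32 min = 92 min = 5520 s
Audio total: 408 + 208 = 616 kbps = 0.616 Mbps.
Total bitrate: 13.14 + 0.616 = 13.756 Mbps.
Stream data: 13.756 Mbps × 5520 s = 75933.1 Mb.
With 3% container overhead: ×1.03.
78,211 Mb = 9,776,389,200 bytes ÷ 1,073,741,824 = 9.105 GiB.

9.10 GiB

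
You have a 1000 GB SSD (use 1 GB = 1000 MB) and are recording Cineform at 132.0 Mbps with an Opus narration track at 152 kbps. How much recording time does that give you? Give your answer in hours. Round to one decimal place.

Audio: 152 kbps = 0.152 Mbps.
Total bitrate: 132.0 + 0.152 = 132.152 Mbps.
Capacity: 1000 GB = 8,000,000 Mb.
Recording time: 8,000,000 / 132.152 = 60,536 s ≈ 16.8 hours.

16.8 hours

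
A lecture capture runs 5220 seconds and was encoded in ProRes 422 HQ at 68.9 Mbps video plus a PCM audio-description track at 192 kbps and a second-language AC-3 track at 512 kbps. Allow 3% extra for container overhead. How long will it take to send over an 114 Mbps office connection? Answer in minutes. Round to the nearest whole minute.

55 minutes

Audio total: 192 + 512 = 704 kbps = 0.704 Mbps.
Total bitrate: 69.604 Mbps.
File: 69.604 Mbps × 5220 s = 363332.9 Mb.
With 3% container overhead: ×1.03. → 374232.9 Mb.
At 114 Mbps: 374232.9 / 114 = 3282.7 s ≈ 54.7 minutes.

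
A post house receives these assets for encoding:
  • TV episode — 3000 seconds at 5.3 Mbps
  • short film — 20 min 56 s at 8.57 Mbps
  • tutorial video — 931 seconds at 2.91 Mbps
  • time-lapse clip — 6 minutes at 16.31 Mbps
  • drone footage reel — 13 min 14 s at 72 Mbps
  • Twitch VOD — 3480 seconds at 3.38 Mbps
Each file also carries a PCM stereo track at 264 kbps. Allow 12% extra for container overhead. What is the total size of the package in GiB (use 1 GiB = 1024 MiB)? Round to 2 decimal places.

Audio: 264 kbps = 0.264 Mbps.
TV episode: 5.564 Mbps × 3000 s × 1.12 = 18695.0 Mb
short film: 8.834 Mbps × 1256 s × 1.12 = 12427.0 Mb
tutorial video: 3.174 Mbps × 931 s × 1.12 = 3309.6 Mb
time-lapse clip: 16.574 Mbps × 360 s × 1.12 = 6682.6 Mb
drone footage reel: 72.264 Mbps × 794 s × 1.12 = 64262.9 Mb
Twitch VOD: 3.644 Mbps × 3480 s × 1.12 = 14202.9 Mb
Total: 119580.0 Mb = 14947.5 MB.
= 13.92 GiB.

13.92 GiB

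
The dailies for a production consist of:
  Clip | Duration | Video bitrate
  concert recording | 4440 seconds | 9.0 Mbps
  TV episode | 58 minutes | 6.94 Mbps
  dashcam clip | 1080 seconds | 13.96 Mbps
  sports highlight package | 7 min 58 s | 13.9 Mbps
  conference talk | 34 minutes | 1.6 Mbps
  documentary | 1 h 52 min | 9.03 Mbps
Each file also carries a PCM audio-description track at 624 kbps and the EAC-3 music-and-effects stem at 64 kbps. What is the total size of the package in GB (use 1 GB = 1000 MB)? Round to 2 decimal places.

Audio total: 624 + 64 = 688 kbps = 0.688 Mbps.
concert recording: 9.688 Mbps × 4440 s = 43014.7 Mb
TV episode: 7.628 Mbps × 3480 s = 26545.4 Mb
dashcam clip: 14.648 Mbps × 1080 s = 15819.8 Mb
sports highlight package: 14.588 Mbps × 478 s = 6973.1 Mb
conference talk: 2.288 Mbps × 2040 s = 4667.5 Mb
documentary: 9.718 Mbps × 6720 s = 65305.0 Mb
Total: 162325.5 Mb = 20290.7 MB.
= 20.29 GB.

20.29 GB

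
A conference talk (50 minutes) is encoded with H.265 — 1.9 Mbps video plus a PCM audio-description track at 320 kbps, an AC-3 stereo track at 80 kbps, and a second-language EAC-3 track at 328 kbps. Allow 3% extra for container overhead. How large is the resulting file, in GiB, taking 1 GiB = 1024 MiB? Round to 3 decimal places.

50 min = 3000 s
Audio total: 320 + 80 + 328 = 728 kbps = 0.728 Mbps.
Total bitrate: 1.9 + 0.728 = 2.628 Mbps.
Stream data: 2.628 Mbps × 3000 s = 7884.0 Mb.
With 3% container overhead: ×1.03.
8,121 Mb = 1,015,065,000 bytes ÷ 1,073,741,824 = 0.9454 GiB.

0.945 GiB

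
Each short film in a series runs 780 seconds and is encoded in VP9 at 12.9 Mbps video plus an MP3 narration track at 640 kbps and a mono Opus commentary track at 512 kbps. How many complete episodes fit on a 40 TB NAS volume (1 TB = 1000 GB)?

Audio total: 640 + 512 = 1152 kbps = 1.152 Mbps.
Total bitrate: 14.052 Mbps.
Per item: 14.052 Mbps × 780 s = 10,961 Mb = 1,370 MB.
Capacity: 40 TB = 320,000,000 Mb; 29195.59 items → 29195 complete.

29195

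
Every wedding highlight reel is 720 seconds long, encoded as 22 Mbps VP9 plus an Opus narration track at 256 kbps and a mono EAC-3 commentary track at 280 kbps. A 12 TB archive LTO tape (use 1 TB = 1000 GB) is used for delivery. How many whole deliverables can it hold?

5916

Audio total: 256 + 280 = 536 kbps = 0.536 Mbps.
Total bitrate: 22.536 Mbps.
Per item: 22.536 Mbps × 720 s = 16,226 Mb = 2,028 MB.
Capacity: 12 TB = 96,000,000 Mb; 5916.46 items → 5916 complete.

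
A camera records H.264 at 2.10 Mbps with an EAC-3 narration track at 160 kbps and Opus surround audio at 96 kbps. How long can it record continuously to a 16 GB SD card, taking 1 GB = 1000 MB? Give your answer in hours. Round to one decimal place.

Audio total: 160 + 96 = 256 kbps = 0.256 Mbps.
Total bitrate: 2.10 + 0.256 = 2.356 Mbps.
Capacity: 16 GB = 128,000 Mb.
Recording time: 128,000 / 2.356 = 54,329 s ≈ 15.1 hours.

15.1 hours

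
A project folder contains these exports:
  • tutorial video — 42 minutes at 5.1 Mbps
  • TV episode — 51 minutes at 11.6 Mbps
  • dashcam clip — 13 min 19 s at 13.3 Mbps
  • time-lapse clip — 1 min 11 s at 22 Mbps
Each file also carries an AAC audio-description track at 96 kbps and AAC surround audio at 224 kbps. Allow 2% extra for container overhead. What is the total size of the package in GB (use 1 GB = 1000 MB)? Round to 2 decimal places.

7.98 GB

Audio total: 96 + 224 = 320 kbps = 0.320 Mbps.
tutorial video: 5.420 Mbps × 2520 s × 1.02 = 13931.6 Mb
TV episode: 11.920 Mbps × 3060 s × 1.02 = 37204.7 Mb
dashcam clip: 13.620 Mbps × 799 s × 1.02 = 11100.0 Mb
time-lapse clip: 22.320 Mbps × 71 s × 1.02 = 1616.4 Mb
Total: 63852.7 Mb = 7981.6 MB.
= 7.982 GB.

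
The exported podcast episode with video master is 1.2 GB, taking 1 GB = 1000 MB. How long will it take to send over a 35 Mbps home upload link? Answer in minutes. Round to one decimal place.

File: 1.2 GB = 9600.0 Mb.
At 35 Mbps: 9600.0 / 35 = 274.3 s ≈ 4.57 minutes.

4.6 minutes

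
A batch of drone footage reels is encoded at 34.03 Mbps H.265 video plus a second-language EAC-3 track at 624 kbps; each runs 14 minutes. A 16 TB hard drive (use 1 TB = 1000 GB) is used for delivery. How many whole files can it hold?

4397

14 min = 840 s
Audio: 624 kbps = 0.624 Mbps.
Total bitrate: 34.654 Mbps.
Per item: 34.654 Mbps × 840 s = 29,109 Mb = 3,639 MB.
Capacity: 16 TB = 128,000,000 Mb; 4397.21 items → 4397 complete.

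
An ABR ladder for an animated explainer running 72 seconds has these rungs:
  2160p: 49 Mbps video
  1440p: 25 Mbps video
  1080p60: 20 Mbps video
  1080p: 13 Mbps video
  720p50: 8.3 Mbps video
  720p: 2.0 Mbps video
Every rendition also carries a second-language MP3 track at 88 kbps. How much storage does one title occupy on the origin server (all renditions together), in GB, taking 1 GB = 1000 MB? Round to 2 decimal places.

1.06 GB

Audio: 88 kbps = 0.088 Mbps.
Sum of rendition bitrates: (49+0.088) + (25+0.088) + (20+0.088) + (13+0.088) + (8.3+0.088) + (2.0+0.088) = 117.828 Mbps.
× 72 s = 8,484 Mb = 1,060 MB = 1.060 GB.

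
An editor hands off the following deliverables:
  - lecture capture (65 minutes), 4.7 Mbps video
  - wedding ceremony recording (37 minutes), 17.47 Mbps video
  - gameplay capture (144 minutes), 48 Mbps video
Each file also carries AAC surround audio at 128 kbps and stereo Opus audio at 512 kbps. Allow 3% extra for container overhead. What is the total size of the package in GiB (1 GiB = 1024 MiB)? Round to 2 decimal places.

57.71 GiB

Audio total: 128 + 512 = 640 kbps = 0.640 Mbps.
lecture capture: 5.340 Mbps × 3900 s × 1.03 = 21450.8 Mb
wedding ceremony recording: 18.110 Mbps × 2220 s × 1.03 = 41410.3 Mb
gameplay capture: 48.640 Mbps × 8640 s × 1.03 = 432857.1 Mb
Total: 495718.2 Mb = 61964.8 MB.
= 57.71 GiB.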